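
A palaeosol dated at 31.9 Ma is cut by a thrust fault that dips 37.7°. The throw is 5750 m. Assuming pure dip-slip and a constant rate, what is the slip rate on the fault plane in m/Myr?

dip-slip = throw / sin(dip) = 5750 m / sin(37.7°) = 9403 m
rate = 9403 m / 31.9 Ma = 0.000295 m/yr = 295 m/Myr

295 m/Myr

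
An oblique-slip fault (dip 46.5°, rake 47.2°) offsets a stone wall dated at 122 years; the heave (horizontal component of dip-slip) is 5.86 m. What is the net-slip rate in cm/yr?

9.51 cm/yr

dip-slip = heave / cos(dip) = 5.86 / cos(46.5°) = 8.513 m
net slip = dip-slip / sin(rake) = 8.513 / sin(47.2°) = 11.60 m
rate = 11.60 m / 122 years = 0.0951 m/yr = 9.51 cm/yr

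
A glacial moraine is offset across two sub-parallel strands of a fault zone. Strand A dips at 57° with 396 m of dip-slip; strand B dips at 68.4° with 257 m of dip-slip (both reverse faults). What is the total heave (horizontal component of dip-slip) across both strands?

heave_A = 396 × cos(57°) = 215.7 m
heave_B = 257 × cos(68.4°) = 94.61 m
total = 215.7 + 94.61 = 310 m

310 m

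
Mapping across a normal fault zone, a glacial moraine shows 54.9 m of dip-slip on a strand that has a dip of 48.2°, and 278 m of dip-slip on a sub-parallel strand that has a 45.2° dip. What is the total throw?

throw_A = 54.9 × sin(48.2°) = 40.93 m
throw_B = 278 × sin(45.2°) = 197.3 m
total = 40.93 + 197.3 = 238 m

238 m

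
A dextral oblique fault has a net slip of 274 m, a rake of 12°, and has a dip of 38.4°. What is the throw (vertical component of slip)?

35.4 m

dip-slip = net slip × sin(rake) = 274 m × sin(12°) = 56.97 m
throw = dip-slip × sin(dip) = 56.97 × sin(38.4°) = 35.4 m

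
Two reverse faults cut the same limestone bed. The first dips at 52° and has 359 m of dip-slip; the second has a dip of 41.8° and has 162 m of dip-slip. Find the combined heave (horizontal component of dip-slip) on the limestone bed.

342 m

heave_A = 359 × cos(52°) = 221 m
heave_B = 162 × cos(41.8°) = 120.8 m
total = 221 + 120.8 = 342 m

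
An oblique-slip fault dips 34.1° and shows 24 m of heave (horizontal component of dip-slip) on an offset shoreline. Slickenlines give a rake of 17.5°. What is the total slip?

dip-slip = heave / cos(dip) = 24 / cos(34.1°) = 28.98 m
net slip = dip-slip / sin(rake) = 28.98 / sin(17.5°) = 96.4 m

96.4 m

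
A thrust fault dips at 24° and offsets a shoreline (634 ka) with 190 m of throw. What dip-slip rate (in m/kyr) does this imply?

dip-slip = throw / sin(dip) = 190 m / sin(24°) = 467.1 m
rate = 467.1 m / 634 ka = 0.000737 m/yr = 0.737 m/kyr

0.737 m/kyr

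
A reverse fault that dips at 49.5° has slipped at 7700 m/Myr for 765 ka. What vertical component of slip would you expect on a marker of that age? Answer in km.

4.48 km

dip-slip = rate × time = 7700 m/Myr × 765 ka = 5890 m
throw = dip-slip × sin(dip) = 5890 × sin(49.5°) = 4480 m = 4.48 km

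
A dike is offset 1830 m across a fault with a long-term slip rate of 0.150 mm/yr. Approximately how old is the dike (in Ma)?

age = offset / rate = 1830 m / (0.150 mm/yr) = 1.22e+07 yr = 12.2 Ma

12.2 Ma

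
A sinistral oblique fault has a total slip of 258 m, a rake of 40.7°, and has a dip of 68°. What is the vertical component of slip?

dip-slip = net slip × sin(rake) = 258 m × sin(40.7°) = 168.2 m
throw = dip-slip × sin(dip) = 168.2 × sin(68°) = 156 m

156 m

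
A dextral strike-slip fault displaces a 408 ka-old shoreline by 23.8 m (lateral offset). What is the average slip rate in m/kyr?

0.0583 m/kyr

rate = 23.8 m / 408 ka = 0.0000583 m/yr = 0.0583 m/kyr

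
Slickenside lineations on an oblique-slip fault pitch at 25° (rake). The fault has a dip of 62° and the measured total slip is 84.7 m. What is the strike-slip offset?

strike-slip = net slip × cos(rake) = 84.7 m × cos(25°) = 76.8 m

76.8 m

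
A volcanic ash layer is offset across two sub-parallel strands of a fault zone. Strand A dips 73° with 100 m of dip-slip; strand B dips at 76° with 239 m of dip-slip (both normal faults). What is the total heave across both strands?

87.1 m

heave_A = 100 × cos(73°) = 29.24 m
heave_B = 239 × cos(76°) = 57.82 m
total = 29.24 + 57.82 = 87.1 m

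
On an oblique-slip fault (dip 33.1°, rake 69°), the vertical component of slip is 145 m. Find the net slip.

dip-slip = throw / sin(dip) = 145 / sin(33.1°) = 265.5 m
net slip = dip-slip / sin(rake) = 265.5 / sin(69°) = 284 m

284 m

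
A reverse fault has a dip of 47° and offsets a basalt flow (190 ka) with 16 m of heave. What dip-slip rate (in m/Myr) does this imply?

123 m/Myr

dip-slip = heave / cos(dip) = 16 m / cos(47°) = 23.46 m
rate = 23.46 m / 190 ka = 0.000123 m/yr = 123 m/Myr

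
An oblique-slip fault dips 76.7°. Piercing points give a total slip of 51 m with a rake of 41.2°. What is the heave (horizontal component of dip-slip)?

dip-slip = net slip × sin(rake) = 51 m × sin(41.2°) = 33.59 m
heave = dip-slip × cos(dip) = 33.59 × cos(76.7°) = 7.73 m

7.73 m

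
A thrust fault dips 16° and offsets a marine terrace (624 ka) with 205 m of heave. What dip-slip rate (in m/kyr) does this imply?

0.342 m/kyr

dip-slip = heave / cos(dip) = 205 m / cos(16°) = 213.3 m
rate = 213.3 m / 624 ka = 0.000342 m/yr = 0.342 m/kyr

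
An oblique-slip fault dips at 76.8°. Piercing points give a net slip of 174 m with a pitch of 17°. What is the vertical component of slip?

49.5 m

dip-slip = net slip × sin(rake) = 174 m × sin(17°) = 50.87 m
throw = dip-slip × sin(dip) = 50.87 × sin(76.8°) = 49.5 m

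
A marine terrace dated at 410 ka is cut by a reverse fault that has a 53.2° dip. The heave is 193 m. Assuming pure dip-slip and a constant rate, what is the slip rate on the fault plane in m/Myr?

dip-slip = heave / cos(dip) = 193 m / cos(53.2°) = 322.2 m
rate = 322.2 m / 410 ka = 0.000786 m/yr = 786 m/Myr

786 m/Myr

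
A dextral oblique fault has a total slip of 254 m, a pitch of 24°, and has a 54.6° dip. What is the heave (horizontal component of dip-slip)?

dip-slip = net slip × sin(rake) = 254 m × sin(24°) = 103.3 m
heave = dip-slip × cos(dip) = 103.3 × cos(54.6°) = 59.8 m

59.8 m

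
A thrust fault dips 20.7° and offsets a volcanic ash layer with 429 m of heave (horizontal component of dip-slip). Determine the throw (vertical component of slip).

throw = heave × tan(dip) = 429 × tan(20.7°) = 162 m

162 m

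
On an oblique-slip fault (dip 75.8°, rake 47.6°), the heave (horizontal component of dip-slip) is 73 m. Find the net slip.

403 m

dip-slip = heave / cos(dip) = 73 / cos(75.8°) = 297.6 m
net slip = dip-slip / sin(rake) = 297.6 / sin(47.6°) = 403 m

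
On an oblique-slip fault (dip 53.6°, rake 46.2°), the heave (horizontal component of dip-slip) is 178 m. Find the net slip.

dip-slip = heave / cos(dip) = 178 / cos(53.6°) = 300 m
net slip = dip-slip / sin(rake) = 300 / sin(46.2°) = 416 m

416 m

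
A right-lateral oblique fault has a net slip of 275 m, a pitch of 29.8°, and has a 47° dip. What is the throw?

dip-slip = net slip × sin(rake) = 275 m × sin(29.8°) = 136.7 m
throw = dip-slip × sin(dip) = 136.7 × sin(47°) = 100 m

100 m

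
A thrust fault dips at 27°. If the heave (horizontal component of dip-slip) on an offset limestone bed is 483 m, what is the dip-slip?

dip-slip = heave / cos(dip) = 483 / cos(27°) = 542 m

542 m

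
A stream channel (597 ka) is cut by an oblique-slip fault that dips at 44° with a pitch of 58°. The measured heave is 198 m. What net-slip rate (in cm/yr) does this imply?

0.0544 cm/yr

dip-slip = heave / cos(dip) = 198 / cos(44°) = 275.3 m
net slip = dip-slip / sin(rake) = 275.3 / sin(58°) = 324.6 m
rate = 324.6 m / 597 ka = 0.000544 m/yr = 0.0544 cm/yr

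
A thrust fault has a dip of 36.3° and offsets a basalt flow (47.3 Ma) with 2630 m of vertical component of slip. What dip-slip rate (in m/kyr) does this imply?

0.0939 m/kyr

dip-slip = throw / sin(dip) = 2630 m / sin(36.3°) = 4442 m
rate = 4442 m / 47.3 Ma = 0.0000939 m/yr = 0.0939 m/kyr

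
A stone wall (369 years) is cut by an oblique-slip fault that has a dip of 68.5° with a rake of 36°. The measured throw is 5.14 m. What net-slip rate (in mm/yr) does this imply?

25.5 mm/yr

dip-slip = throw / sin(dip) = 5.14 / sin(68.5°) = 5.524 m
net slip = dip-slip / sin(rake) = 5.524 / sin(36°) = 9.399 m
rate = 9.399 m / 369 years = 0.0255 m/yr = 25.5 mm/yr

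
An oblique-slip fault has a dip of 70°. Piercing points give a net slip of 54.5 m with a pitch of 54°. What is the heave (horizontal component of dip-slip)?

15.1 m

dip-slip = net slip × sin(rake) = 54.5 m × sin(54°) = 44.09 m
heave = dip-slip × cos(dip) = 44.09 × cos(70°) = 15.1 m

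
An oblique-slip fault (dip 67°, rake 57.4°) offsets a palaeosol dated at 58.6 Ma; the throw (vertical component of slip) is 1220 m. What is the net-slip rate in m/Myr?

dip-slip = throw / sin(dip) = 1220 / sin(67°) = 1325 m
net slip = dip-slip / sin(rake) = 1325 / sin(57.4°) = 1573 m
rate = 1573 m / 58.6 Ma = 0.0000268 m/yr = 26.8 m/Myr

26.8 m/Myr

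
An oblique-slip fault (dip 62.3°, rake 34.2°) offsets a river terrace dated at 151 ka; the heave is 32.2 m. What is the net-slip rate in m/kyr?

dip-slip = heave / cos(dip) = 32.2 / cos(62.3°) = 69.27 m
net slip = dip-slip / sin(rake) = 69.27 / sin(34.2°) = 123.2 m
rate = 123.2 m / 151 ka = 0.000816 m/yr = 0.816 m/kyr

0.816 m/kyr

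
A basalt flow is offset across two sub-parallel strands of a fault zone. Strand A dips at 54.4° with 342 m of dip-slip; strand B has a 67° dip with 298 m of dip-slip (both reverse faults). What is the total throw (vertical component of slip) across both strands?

throw_A = 342 × sin(54.4°) = 278.1 m
throw_B = 298 × sin(67°) = 274.3 m
total = 278.1 + 274.3 = 552 m

552 m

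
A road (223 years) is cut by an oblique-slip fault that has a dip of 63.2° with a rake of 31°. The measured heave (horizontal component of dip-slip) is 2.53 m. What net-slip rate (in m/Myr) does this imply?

48900 m/Myr

dip-slip = heave / cos(dip) = 2.53 / cos(63.2°) = 5.611 m
net slip = dip-slip / sin(rake) = 5.611 / sin(31°) = 10.89 m
rate = 10.89 m / 223 years = 0.0489 m/yr = 48900 m/Myr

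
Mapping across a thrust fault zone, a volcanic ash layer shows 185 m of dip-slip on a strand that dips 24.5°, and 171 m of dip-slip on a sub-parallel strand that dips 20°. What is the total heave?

329 m

heave_A = 185 × cos(24.5°) = 168.3 m
heave_B = 171 × cos(20°) = 160.7 m
total = 168.3 + 160.7 = 329 m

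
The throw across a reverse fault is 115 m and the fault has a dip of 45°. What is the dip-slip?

163 m

dip-slip = throw / sin(dip) = 115 / sin(45°) = 163 m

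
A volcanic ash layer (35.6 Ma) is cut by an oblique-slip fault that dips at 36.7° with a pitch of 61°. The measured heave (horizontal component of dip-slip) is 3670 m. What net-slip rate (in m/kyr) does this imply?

0.147 m/kyr

dip-slip = heave / cos(dip) = 3670 / cos(36.7°) = 4577 m
net slip = dip-slip / sin(rake) = 4577 / sin(61°) = 5234 m
rate = 5234 m / 35.6 Ma = 0.000147 m/yr = 0.147 m/kyr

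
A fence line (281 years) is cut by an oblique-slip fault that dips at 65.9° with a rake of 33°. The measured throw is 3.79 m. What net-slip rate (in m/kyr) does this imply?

27.1 m/kyr

dip-slip = throw / sin(dip) = 3.79 / sin(65.9°) = 4.152 m
net slip = dip-slip / sin(rake) = 4.152 / sin(33°) = 7.623 m
rate = 7.623 m / 281 years = 0.0271 m/yr = 27.1 m/kyr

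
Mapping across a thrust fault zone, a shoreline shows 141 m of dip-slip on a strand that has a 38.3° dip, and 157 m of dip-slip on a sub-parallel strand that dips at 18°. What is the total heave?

heave_A = 141 × cos(38.3°) = 110.7 m
heave_B = 157 × cos(18°) = 149.3 m
total = 110.7 + 149.3 = 260 m

260 m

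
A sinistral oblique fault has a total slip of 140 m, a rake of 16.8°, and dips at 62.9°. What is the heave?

dip-slip = net slip × sin(rake) = 140 m × sin(16.8°) = 40.46 m
heave = dip-slip × cos(dip) = 40.46 × cos(62.9°) = 18.4 m

18.4 m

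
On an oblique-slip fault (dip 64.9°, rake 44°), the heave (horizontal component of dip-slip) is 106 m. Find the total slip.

360 m

dip-slip = heave / cos(dip) = 106 / cos(64.9°) = 249.9 m
net slip = dip-slip / sin(rake) = 249.9 / sin(44°) = 360 m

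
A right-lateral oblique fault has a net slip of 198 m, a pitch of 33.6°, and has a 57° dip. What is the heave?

59.7 m

dip-slip = net slip × sin(rake) = 198 m × sin(33.6°) = 109.6 m
heave = dip-slip × cos(dip) = 109.6 × cos(57°) = 59.7 m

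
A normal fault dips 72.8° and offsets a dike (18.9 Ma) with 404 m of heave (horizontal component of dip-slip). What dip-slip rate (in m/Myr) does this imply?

72.3 m/Myr

dip-slip = heave / cos(dip) = 404 m / cos(72.8°) = 1366 m
rate = 1366 m / 18.9 Ma = 0.0000723 m/yr = 72.3 m/Myr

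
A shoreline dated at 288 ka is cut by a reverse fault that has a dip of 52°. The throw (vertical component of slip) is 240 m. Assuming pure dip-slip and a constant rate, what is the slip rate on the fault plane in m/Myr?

dip-slip = throw / sin(dip) = 240 m / sin(52°) = 304.6 m
rate = 304.6 m / 288 ka = 0.00106 m/yr = 1060 m/Myr

1060 m/Myr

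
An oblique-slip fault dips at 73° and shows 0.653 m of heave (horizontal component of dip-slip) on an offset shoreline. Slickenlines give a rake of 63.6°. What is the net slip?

dip-slip = heave / cos(dip) = 0.653 / cos(73°) = 2.233 m
net slip = dip-slip / sin(rake) = 2.233 / sin(63.6°) = 2.49 m

2.49 m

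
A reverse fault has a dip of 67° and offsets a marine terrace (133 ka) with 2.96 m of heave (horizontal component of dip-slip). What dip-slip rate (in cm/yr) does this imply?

0.00570 cm/yr

dip-slip = heave / cos(dip) = 2.96 m / cos(67°) = 7.576 m
rate = 7.576 m / 133 ka = 0.0000570 m/yr = 0.00570 cm/yr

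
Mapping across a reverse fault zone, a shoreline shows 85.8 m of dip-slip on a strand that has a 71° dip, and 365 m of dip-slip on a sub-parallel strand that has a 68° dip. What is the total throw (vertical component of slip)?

throw_A = 85.8 × sin(71°) = 81.13 m
throw_B = 365 × sin(68°) = 338.4 m
total = 81.13 + 338.4 = 420 m

420 m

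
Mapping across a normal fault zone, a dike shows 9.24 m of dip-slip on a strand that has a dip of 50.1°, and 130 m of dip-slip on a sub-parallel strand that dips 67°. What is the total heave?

heave_A = 9.24 × cos(50.1°) = 5.927 m
heave_B = 130 × cos(67°) = 50.80 m
total = 5.927 + 50.80 = 56.7 m

56.7 m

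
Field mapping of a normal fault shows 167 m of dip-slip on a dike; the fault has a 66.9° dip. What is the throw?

154 m

throw = dip-slip × sin(dip) = 167 m × sin(66.9°) = 154 m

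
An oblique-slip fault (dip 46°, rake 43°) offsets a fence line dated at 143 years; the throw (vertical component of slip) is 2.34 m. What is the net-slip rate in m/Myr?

dip-slip = throw / sin(dip) = 2.34 / sin(46°) = 3.253 m
net slip = dip-slip / sin(rake) = 3.253 / sin(43°) = 4.770 m
rate = 4.770 m / 143 years = 0.0334 m/yr = 33400 m/Myr

33400 m/Myr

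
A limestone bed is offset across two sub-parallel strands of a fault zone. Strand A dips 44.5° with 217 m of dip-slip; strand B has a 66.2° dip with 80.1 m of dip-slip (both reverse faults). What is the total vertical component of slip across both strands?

throw_A = 217 × sin(44.5°) = 152.1 m
throw_B = 80.1 × sin(66.2°) = 73.29 m
total = 152.1 + 73.29 = 225 m

225 m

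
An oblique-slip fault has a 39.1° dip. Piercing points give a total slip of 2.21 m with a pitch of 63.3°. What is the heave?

dip-slip = net slip × sin(rake) = 2.21 m × sin(63.3°) = 1.974 m
heave = dip-slip × cos(dip) = 1.974 × cos(39.1°) = 1.53 m

1.53 m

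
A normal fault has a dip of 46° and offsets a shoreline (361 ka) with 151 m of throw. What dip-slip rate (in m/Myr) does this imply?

dip-slip = throw / sin(dip) = 151 m / sin(46°) = 209.9 m
rate = 209.9 m / 361 ka = 0.000581 m/yr = 581 m/Myr

581 m/Myr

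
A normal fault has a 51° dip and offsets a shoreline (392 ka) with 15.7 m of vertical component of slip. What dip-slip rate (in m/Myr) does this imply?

51.5 m/Myr

dip-slip = throw / sin(dip) = 15.7 m / sin(51°) = 20.20 m
rate = 20.20 m / 392 ka = 0.0000515 m/yr = 51.5 m/Myr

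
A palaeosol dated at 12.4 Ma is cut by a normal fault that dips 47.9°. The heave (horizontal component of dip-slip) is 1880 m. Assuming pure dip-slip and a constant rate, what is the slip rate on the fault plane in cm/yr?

0.0226 cm/yr

dip-slip = heave / cos(dip) = 1880 m / cos(47.9°) = 2804 m
rate = 2804 m / 12.4 Ma = 0.000226 m/yr = 0.0226 cm/yr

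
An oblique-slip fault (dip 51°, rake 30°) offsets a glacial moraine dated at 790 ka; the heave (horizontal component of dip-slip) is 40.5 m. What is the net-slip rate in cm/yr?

0.0163 cm/yr

dip-slip = heave / cos(dip) = 40.5 / cos(51°) = 64.36 m
net slip = dip-slip / sin(rake) = 64.36 / sin(30°) = 128.7 m
rate = 128.7 m / 790 ka = 0.000163 m/yr = 0.0163 cm/yr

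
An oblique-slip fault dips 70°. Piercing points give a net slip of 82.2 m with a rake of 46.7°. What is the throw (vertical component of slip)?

56.2 m

dip-slip = net slip × sin(rake) = 82.2 m × sin(46.7°) = 59.82 m
throw = dip-slip × sin(dip) = 59.82 × sin(70°) = 56.2 m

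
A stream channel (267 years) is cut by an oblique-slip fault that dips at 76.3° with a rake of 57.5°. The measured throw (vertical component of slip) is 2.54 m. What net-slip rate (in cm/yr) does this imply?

1.16 cm/yr

dip-slip = throw / sin(dip) = 2.54 / sin(76.3°) = 2.614 m
net slip = dip-slip / sin(rake) = 2.614 / sin(57.5°) = 3.100 m
rate = 3.100 m / 267 years = 0.0116 m/yr = 1.16 cm/yr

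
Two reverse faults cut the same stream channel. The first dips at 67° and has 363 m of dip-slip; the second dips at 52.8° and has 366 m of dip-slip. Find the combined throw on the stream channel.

throw_A = 363 × sin(67°) = 334.1 m
throw_B = 366 × sin(52.8°) = 291.5 m
total = 334.1 + 291.5 = 626 m

626 m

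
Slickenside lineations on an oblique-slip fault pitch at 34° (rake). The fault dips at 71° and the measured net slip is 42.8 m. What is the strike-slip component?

35.5 m

strike-slip = net slip × cos(rake) = 42.8 m × cos(34°) = 35.5 m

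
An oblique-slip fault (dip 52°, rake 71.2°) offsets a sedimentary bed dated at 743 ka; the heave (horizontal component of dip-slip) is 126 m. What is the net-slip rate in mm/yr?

0.291 mm/yr

dip-slip = heave / cos(dip) = 126 / cos(52°) = 204.7 m
net slip = dip-slip / sin(rake) = 204.7 / sin(71.2°) = 216.2 m
rate = 216.2 m / 743 ka = 0.000291 m/yr = 0.291 mm/yr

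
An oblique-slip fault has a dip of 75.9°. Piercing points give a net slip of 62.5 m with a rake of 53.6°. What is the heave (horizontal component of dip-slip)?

12.3 m

dip-slip = net slip × sin(rake) = 62.5 m × sin(53.6°) = 50.31 m
heave = dip-slip × cos(dip) = 50.31 × cos(75.9°) = 12.3 m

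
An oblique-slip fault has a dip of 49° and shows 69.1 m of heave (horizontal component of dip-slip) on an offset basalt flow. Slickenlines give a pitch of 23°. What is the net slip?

270 m

dip-slip = heave / cos(dip) = 69.1 / cos(49°) = 105.3 m
net slip = dip-slip / sin(rake) = 105.3 / sin(23°) = 270 m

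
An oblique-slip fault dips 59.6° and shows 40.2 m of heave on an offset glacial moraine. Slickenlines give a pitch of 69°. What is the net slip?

85.1 m

dip-slip = heave / cos(dip) = 40.2 / cos(59.6°) = 79.44 m
net slip = dip-slip / sin(rake) = 79.44 / sin(69°) = 85.1 m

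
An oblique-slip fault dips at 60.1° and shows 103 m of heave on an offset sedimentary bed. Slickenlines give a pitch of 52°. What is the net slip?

dip-slip = heave / cos(dip) = 103 / cos(60.1°) = 206.6 m
net slip = dip-slip / sin(rake) = 206.6 / sin(52°) = 262 m

262 m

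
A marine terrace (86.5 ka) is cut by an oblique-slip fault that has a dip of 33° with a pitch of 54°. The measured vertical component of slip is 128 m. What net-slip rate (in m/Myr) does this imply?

3360 m/Myr

dip-slip = throw / sin(dip) = 128 / sin(33°) = 235 m
net slip = dip-slip / sin(rake) = 235 / sin(54°) = 290.5 m
rate = 290.5 m / 86.5 ka = 0.00336 m/yr = 3360 m/Myr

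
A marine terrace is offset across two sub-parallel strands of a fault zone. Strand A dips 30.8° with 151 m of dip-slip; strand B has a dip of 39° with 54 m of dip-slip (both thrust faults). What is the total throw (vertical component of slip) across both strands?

throw_A = 151 × sin(30.8°) = 77.32 m
throw_B = 54 × sin(39°) = 33.98 m
total = 77.32 + 33.98 = 111 m

111 m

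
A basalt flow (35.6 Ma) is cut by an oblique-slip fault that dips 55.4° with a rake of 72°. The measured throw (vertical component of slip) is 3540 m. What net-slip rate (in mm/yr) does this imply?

dip-slip = throw / sin(dip) = 3540 / sin(55.4°) = 4301 m
net slip = dip-slip / sin(rake) = 4301 / sin(72°) = 4522 m
rate = 4522 m / 35.6 Ma = 0.000127 m/yr = 0.127 mm/yr

0.127 mm/yr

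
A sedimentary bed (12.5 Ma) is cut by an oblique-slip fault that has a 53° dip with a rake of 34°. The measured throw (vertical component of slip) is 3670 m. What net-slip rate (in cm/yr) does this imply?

dip-slip = throw / sin(dip) = 3670 / sin(53°) = 4595 m
net slip = dip-slip / sin(rake) = 4595 / sin(34°) = 8218 m
rate = 8218 m / 12.5 Ma = 0.000657 m/yr = 0.0657 cm/yr

0.0657 cm/yr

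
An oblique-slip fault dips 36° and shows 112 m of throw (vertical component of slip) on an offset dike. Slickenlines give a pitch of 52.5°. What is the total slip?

240 m

dip-slip = throw / sin(dip) = 112 / sin(36°) = 190.5 m
net slip = dip-slip / sin(rake) = 190.5 / sin(52.5°) = 240 m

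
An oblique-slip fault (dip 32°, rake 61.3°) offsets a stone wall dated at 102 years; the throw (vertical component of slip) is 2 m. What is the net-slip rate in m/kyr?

dip-slip = throw / sin(dip) = 2 / sin(32°) = 3.774 m
net slip = dip-slip / sin(rake) = 3.774 / sin(61.3°) = 4.303 m
rate = 4.303 m / 102 years = 0.0422 m/yr = 42.2 m/kyr

42.2 m/kyr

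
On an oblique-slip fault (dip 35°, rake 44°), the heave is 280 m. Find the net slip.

dip-slip = heave / cos(dip) = 280 / cos(35°) = 341.8 m
net slip = dip-slip / sin(rake) = 341.8 / sin(44°) = 492 m

492 m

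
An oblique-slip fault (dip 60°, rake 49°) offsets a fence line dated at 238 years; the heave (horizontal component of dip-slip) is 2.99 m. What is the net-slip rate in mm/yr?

dip-slip = heave / cos(dip) = 2.99 / cos(60°) = 5.980 m
net slip = dip-slip / sin(rake) = 5.980 / sin(49°) = 7.924 m
rate = 7.924 m / 238 years = 0.0333 m/yr = 33.3 mm/yr

33.3 mm/yr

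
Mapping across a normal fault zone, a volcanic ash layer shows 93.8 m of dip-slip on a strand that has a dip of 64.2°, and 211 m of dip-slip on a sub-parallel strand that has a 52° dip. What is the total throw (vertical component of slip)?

251 m

throw_A = 93.8 × sin(64.2°) = 84.45 m
throw_B = 211 × sin(52°) = 166.3 m
total = 84.45 + 166.3 = 251 m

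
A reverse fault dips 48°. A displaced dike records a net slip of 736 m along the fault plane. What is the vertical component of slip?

throw = dip-slip × sin(dip) = 736 m × sin(48°) = 547 m

547 m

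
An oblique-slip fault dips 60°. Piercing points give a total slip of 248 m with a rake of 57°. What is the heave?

104 m

dip-slip = net slip × sin(rake) = 248 m × sin(57°) = 208 m
heave = dip-slip × cos(dip) = 208 × cos(60°) = 104 m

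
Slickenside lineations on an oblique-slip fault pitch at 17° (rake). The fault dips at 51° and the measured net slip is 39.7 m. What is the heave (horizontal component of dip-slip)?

dip-slip = net slip × sin(rake) = 39.7 m × sin(17°) = 11.61 m
heave = dip-slip × cos(dip) = 11.61 × cos(51°) = 7.30 m

7.30 m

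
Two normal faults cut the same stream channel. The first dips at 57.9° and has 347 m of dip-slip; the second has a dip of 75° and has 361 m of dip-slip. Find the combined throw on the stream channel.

throw_A = 347 × sin(57.9°) = 294 m
throw_B = 361 × sin(75°) = 348.7 m
total = 294 + 348.7 = 643 m

643 m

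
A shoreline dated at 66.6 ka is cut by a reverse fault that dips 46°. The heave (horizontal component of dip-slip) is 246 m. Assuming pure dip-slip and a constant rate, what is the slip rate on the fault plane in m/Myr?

5320 m/Myr

dip-slip = heave / cos(dip) = 246 m / cos(46°) = 354.1 m
rate = 354.1 m / 66.6 ka = 0.00532 m/yr = 5320 m/Myr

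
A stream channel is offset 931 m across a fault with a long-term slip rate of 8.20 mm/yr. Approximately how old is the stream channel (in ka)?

age = offset / rate = 931 m / (8.20 mm/yr) = 114000 yr = 114 ka

114 ka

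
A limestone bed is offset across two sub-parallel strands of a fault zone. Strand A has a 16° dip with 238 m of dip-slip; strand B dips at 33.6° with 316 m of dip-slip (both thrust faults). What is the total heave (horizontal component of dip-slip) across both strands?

492 m

heave_A = 238 × cos(16°) = 228.8 m
heave_B = 316 × cos(33.6°) = 263.2 m
total = 228.8 + 263.2 = 492 m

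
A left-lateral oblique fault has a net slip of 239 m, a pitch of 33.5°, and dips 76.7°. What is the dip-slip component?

dip-slip = net slip × sin(rake) = 239 m × sin(33.5°) = 132 m

132 m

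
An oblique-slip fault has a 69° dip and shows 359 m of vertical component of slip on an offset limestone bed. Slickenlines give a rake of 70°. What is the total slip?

dip-slip = throw / sin(dip) = 359 / sin(69°) = 384.5 m
net slip = dip-slip / sin(rake) = 384.5 / sin(70°) = 409 m

409 m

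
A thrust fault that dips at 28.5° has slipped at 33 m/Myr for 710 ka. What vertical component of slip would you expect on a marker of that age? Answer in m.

11.2 m

dip-slip = rate × time = 33 m/Myr × 710 ka = 23.43 m
throw = dip-slip × sin(dip) = 23.43 × sin(28.5°) = 11.2 m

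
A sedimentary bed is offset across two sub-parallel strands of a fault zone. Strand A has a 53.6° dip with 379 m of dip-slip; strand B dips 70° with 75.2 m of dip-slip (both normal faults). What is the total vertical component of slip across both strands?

376 m

throw_A = 379 × sin(53.6°) = 305.1 m
throw_B = 75.2 × sin(70°) = 70.66 m
total = 305.1 + 70.66 = 376 m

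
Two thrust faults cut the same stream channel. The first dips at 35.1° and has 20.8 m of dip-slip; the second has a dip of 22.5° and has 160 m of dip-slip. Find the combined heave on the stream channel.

165 m

heave_A = 20.8 × cos(35.1°) = 17.02 m
heave_B = 160 × cos(22.5°) = 147.8 m
total = 17.02 + 147.8 = 165 m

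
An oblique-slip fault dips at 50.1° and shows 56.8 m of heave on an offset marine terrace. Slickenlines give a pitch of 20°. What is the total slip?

dip-slip = heave / cos(dip) = 56.8 / cos(50.1°) = 88.55 m
net slip = dip-slip / sin(rake) = 88.55 / sin(20°) = 259 m

259 m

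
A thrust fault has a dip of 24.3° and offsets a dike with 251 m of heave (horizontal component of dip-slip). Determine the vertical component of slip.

113 m

throw = heave × tan(dip) = 251 × tan(24.3°) = 113 m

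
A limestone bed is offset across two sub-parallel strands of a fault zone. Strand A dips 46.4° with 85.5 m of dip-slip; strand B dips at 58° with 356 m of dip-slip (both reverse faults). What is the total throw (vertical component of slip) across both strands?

throw_A = 85.5 × sin(46.4°) = 61.92 m
throw_B = 356 × sin(58°) = 301.9 m
total = 61.92 + 301.9 = 364 m

364 m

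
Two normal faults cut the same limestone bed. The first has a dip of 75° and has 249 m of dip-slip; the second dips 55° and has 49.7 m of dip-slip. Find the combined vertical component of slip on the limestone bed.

281 m

throw_A = 249 × sin(75°) = 240.5 m
throw_B = 49.7 × sin(55°) = 40.71 m
total = 240.5 + 40.71 = 281 m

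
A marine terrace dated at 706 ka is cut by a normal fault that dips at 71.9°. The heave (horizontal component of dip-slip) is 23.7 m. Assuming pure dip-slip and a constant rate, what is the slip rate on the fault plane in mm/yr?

0.108 mm/yr

dip-slip = heave / cos(dip) = 23.7 m / cos(71.9°) = 76.29 m
rate = 76.29 m / 706 ka = 0.000108 m/yr = 0.108 mm/yr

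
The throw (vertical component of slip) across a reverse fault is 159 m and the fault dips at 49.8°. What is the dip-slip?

208 m

dip-slip = throw / sin(dip) = 159 / sin(49.8°) = 208 m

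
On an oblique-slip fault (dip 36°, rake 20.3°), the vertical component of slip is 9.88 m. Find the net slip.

dip-slip = throw / sin(dip) = 9.88 / sin(36°) = 16.81 m
net slip = dip-slip / sin(rake) = 16.81 / sin(20.3°) = 48.4 m

48.4 m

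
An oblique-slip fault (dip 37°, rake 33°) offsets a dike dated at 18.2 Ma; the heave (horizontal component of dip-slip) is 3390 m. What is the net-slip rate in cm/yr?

dip-slip = heave / cos(dip) = 3390 / cos(37°) = 4245 m
net slip = dip-slip / sin(rake) = 4245 / sin(33°) = 7794 m
rate = 7794 m / 18.2 Ma = 0.000428 m/yr = 0.0428 cm/yr

0.0428 cm/yr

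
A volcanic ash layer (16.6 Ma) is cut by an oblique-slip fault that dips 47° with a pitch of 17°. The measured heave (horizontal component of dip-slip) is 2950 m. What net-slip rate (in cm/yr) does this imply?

0.0891 cm/yr

dip-slip = heave / cos(dip) = 2950 / cos(47°) = 4326 m
net slip = dip-slip / sin(rake) = 4326 / sin(17°) = 14790 m
rate = 14790 m / 16.6 Ma = 0.000891 m/yr = 0.0891 cm/yr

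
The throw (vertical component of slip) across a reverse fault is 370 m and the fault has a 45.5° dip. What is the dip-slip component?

dip-slip = throw / sin(dip) = 370 / sin(45.5°) = 519 m

519 m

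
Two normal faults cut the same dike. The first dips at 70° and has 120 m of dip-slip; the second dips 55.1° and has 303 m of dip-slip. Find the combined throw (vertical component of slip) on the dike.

throw_A = 120 × sin(70°) = 112.8 m
throw_B = 303 × sin(55.1°) = 248.5 m
total = 112.8 + 248.5 = 361 m

361 m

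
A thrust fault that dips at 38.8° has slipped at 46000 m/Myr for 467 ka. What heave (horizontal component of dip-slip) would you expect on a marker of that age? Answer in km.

dip-slip = rate × time = 46000 m/Myr × 467 ka = 21480 m
heave = dip-slip × cos(dip) = 21480 × cos(38.8°) = 16700 m = 16.7 km

16.7 km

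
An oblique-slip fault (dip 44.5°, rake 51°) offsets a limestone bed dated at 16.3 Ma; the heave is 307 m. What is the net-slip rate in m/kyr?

dip-slip = heave / cos(dip) = 307 / cos(44.5°) = 430.4 m
net slip = dip-slip / sin(rake) = 430.4 / sin(51°) = 553.9 m
rate = 553.9 m / 16.3 Ma = 0.0000340 m/yr = 0.0340 m/kyr

0.0340 m/kyr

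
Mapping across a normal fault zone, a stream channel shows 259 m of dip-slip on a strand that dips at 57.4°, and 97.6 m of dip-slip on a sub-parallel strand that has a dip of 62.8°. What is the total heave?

heave_A = 259 × cos(57.4°) = 139.5 m
heave_B = 97.6 × cos(62.8°) = 44.61 m
total = 139.5 + 44.61 = 184 m

184 m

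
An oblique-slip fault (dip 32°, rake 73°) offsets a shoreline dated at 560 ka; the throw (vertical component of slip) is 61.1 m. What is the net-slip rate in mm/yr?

dip-slip = throw / sin(dip) = 61.1 / sin(32°) = 115.3 m
net slip = dip-slip / sin(rake) = 115.3 / sin(73°) = 120.6 m
rate = 120.6 m / 560 ka = 0.000215 m/yr = 0.215 mm/yr

0.215 mm/yr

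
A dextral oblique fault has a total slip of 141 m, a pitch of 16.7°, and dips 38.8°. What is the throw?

25.4 m

dip-slip = net slip × sin(rake) = 141 m × sin(16.7°) = 40.52 m
throw = dip-slip × sin(dip) = 40.52 × sin(38.8°) = 25.4 m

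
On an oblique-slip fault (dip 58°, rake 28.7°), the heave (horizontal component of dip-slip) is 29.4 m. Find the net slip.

dip-slip = heave / cos(dip) = 29.4 / cos(58°) = 55.48 m
net slip = dip-slip / sin(rake) = 55.48 / sin(28.7°) = 116 m

116 m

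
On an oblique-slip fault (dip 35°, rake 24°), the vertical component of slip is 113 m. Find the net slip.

484 m

dip-slip = throw / sin(dip) = 113 / sin(35°) = 197 m
net slip = dip-slip / sin(rake) = 197 / sin(24°) = 484 m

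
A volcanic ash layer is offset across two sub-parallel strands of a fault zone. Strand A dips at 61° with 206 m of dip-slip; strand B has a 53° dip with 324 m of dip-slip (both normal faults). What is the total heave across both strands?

heave_A = 206 × cos(61°) = 99.87 m
heave_B = 324 × cos(53°) = 195 m
total = 99.87 + 195 = 295 m

295 m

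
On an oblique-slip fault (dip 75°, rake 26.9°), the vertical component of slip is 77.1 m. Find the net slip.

dip-slip = throw / sin(dip) = 77.1 / sin(75°) = 79.82 m
net slip = dip-slip / sin(rake) = 79.82 / sin(26.9°) = 176 m

176 m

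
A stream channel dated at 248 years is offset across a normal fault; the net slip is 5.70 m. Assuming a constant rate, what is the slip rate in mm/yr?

rate = 5.70 m / 248 years = 0.0230 m/yr = 23 mm/yr

23 mm/yr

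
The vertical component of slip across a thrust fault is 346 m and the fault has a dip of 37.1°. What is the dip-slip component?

574 m

dip-slip = throw / sin(dip) = 346 / sin(37.1°) = 574 m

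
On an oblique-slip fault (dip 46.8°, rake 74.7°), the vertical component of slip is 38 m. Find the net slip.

dip-slip = throw / sin(dip) = 38 / sin(46.8°) = 52.13 m
net slip = dip-slip / sin(rake) = 52.13 / sin(74.7°) = 54 m

54 m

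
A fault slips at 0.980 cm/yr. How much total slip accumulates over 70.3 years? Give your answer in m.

0.689 m

slip = rate × time = 0.980 cm/yr × 70.3 years = 0.689 m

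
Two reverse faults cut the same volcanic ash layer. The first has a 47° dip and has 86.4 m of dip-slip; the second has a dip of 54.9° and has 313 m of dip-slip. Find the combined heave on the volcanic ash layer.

heave_A = 86.4 × cos(47°) = 58.92 m
heave_B = 313 × cos(54.9°) = 180 m
total = 58.92 + 180 = 239 m

239 m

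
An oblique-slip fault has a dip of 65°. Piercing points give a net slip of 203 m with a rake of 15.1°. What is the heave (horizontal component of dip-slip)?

22.3 m

dip-slip = net slip × sin(rake) = 203 m × sin(15.1°) = 52.88 m
heave = dip-slip × cos(dip) = 52.88 × cos(65°) = 22.3 m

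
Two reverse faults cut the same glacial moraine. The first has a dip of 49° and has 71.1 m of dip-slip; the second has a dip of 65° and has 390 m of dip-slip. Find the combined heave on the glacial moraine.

211 m

heave_A = 71.1 × cos(49°) = 46.65 m
heave_B = 390 × cos(65°) = 164.8 m
total = 46.65 + 164.8 = 211 m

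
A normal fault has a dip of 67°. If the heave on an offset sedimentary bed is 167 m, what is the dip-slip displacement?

dip-slip = heave / cos(dip) = 167 / cos(67°) = 427 m

427 m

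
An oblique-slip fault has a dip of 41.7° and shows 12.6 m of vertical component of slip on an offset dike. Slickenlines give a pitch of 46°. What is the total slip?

26.3 m

dip-slip = throw / sin(dip) = 12.6 / sin(41.7°) = 18.94 m
net slip = dip-slip / sin(rake) = 18.94 / sin(46°) = 26.3 m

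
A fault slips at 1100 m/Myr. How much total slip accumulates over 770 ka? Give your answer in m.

847 m

slip = rate × time = 1100 m/Myr × 770 ka = 847 m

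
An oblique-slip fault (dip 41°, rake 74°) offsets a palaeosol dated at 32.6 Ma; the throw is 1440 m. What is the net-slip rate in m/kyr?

dip-slip = throw / sin(dip) = 1440 / sin(41°) = 2195 m
net slip = dip-slip / sin(rake) = 2195 / sin(74°) = 2283 m
rate = 2283 m / 32.6 Ma = 0.0000700 m/yr = 0.0700 m/kyr

0.0700 m/kyr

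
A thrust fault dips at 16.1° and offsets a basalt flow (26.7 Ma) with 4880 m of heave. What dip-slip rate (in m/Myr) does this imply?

190 m/Myr

dip-slip = heave / cos(dip) = 4880 m / cos(16.1°) = 5079 m
rate = 5079 m / 26.7 Ma = 0.000190 m/yr = 190 m/Myr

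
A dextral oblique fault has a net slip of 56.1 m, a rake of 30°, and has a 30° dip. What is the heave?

dip-slip = net slip × sin(rake) = 56.1 m × sin(30°) = 28.05 m
heave = dip-slip × cos(dip) = 28.05 × cos(30°) = 24.3 m

24.3 m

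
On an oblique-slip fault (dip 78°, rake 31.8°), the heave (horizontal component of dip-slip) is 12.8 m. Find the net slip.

117 m

dip-slip = heave / cos(dip) = 12.8 / cos(78°) = 61.56 m
net slip = dip-slip / sin(rake) = 61.56 / sin(31.8°) = 117 m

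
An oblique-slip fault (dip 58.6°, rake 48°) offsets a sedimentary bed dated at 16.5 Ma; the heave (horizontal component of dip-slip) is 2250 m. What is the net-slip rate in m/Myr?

352 m/Myr

dip-slip = heave / cos(dip) = 2250 / cos(58.6°) = 4319 m
net slip = dip-slip / sin(rake) = 4319 / sin(48°) = 5811 m
rate = 5811 m / 16.5 Ma = 0.000352 m/yr = 352 m/Myr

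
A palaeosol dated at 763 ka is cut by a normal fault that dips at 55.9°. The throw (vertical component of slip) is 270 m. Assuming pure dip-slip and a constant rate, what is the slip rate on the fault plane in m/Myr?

427 m/Myr

dip-slip = throw / sin(dip) = 270 m / sin(55.9°) = 326.1 m
rate = 326.1 m / 763 ka = 0.000427 m/yr = 427 m/Myr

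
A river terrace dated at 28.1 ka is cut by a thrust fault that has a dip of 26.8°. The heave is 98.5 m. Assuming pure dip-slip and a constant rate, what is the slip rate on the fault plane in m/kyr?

dip-slip = heave / cos(dip) = 98.5 m / cos(26.8°) = 110.4 m
rate = 110.4 m / 28.1 ka = 0.00393 m/yr = 3.93 m/kyr

3.93 m/kyr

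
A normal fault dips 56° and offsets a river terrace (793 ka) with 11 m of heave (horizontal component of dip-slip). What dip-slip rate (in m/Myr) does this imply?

dip-slip = heave / cos(dip) = 11 m / cos(56°) = 19.67 m
rate = 19.67 m / 793 ka = 0.0000248 m/yr = 24.8 m/Myr

24.8 m/Myr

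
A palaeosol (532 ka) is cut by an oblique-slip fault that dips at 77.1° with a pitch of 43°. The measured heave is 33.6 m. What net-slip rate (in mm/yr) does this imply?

0.415 mm/yr

dip-slip = heave / cos(dip) = 33.6 / cos(77.1°) = 150.5 m
net slip = dip-slip / sin(rake) = 150.5 / sin(43°) = 220.7 m
rate = 220.7 m / 532 ka = 0.000415 m/yr = 0.415 mm/yr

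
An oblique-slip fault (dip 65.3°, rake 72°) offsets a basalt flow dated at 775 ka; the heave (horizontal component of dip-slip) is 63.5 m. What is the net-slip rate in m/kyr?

0.206 m/kyr

dip-slip = heave / cos(dip) = 63.5 / cos(65.3°) = 152 m
net slip = dip-slip / sin(rake) = 152 / sin(72°) = 159.8 m
rate = 159.8 m / 775 ka = 0.000206 m/yr = 0.206 m/kyr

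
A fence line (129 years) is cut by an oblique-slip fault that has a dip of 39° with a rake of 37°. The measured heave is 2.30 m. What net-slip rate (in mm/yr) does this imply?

dip-slip = heave / cos(dip) = 2.30 / cos(39°) = 2.960 m
net slip = dip-slip / sin(rake) = 2.960 / sin(37°) = 4.918 m
rate = 4.918 m / 129 years = 0.0381 m/yr = 38.1 mm/yr

38.1 mm/yr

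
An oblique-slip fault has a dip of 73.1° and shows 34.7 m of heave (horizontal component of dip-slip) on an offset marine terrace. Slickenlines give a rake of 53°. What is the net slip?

dip-slip = heave / cos(dip) = 34.7 / cos(73.1°) = 119.4 m
net slip = dip-slip / sin(rake) = 119.4 / sin(53°) = 149 m

149 m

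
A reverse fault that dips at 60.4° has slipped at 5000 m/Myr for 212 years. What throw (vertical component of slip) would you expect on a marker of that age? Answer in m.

dip-slip = rate × time = 5000 m/Myr × 212 years = 1.060 m
throw = dip-slip × sin(dip) = 1.060 × sin(60.4°) = 0.922 m

0.922 m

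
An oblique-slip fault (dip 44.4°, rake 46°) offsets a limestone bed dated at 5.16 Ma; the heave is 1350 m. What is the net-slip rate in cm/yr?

dip-slip = heave / cos(dip) = 1350 / cos(44.4°) = 1890 m
net slip = dip-slip / sin(rake) = 1890 / sin(46°) = 2627 m
rate = 2627 m / 5.16 Ma = 0.000509 m/yr = 0.0509 cm/yr

0.0509 cm/yr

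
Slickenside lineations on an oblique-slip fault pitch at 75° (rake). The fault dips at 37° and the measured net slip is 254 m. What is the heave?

196 m

dip-slip = net slip × sin(rake) = 254 m × sin(75°) = 245.3 m
heave = dip-slip × cos(dip) = 245.3 × cos(37°) = 196 m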